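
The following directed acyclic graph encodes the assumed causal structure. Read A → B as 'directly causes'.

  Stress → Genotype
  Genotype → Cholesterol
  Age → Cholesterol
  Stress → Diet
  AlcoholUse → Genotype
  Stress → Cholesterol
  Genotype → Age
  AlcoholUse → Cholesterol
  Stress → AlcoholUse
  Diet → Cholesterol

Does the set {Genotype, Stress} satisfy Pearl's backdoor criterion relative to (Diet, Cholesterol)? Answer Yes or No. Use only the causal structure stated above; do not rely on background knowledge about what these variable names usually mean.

Backdoor paths from Diet to Cholesterol (paths whose first edge points into Diet):
  P1: Diet <- Stress -> AlcoholUse -> Genotype -> Age -> Cholesterol
  P2: Diet <- Stress -> AlcoholUse -> Genotype -> Cholesterol
  P3: Diet <- Stress -> AlcoholUse -> Cholesterol
  P4: Diet <- Stress -> Genotype <- AlcoholUse -> Cholesterol
  P5: Diet <- Stress -> Genotype -> Age -> Cholesterol
  P6: Diet <- Stress -> Genotype -> Cholesterol
  P7: Diet <- Stress -> Cholesterol
Condition 1 (no descendant of Diet in the set): holds — descendants of Diet are {Cholesterol}; none are in {Genotype, Stress}.
Condition 2 (every backdoor path blocked by {Genotype, Stress}):
  P1: blocked at fork node Stress ∈ conditioning set.
  P2: blocked at fork node Stress ∈ conditioning set.
  P3: blocked at fork node Stress ∈ conditioning set.
  P4: blocked at fork node Stress ∈ conditioning set.
  P5: blocked at fork node Stress ∈ conditioning set.
  P6: blocked at fork node Stress ∈ conditioning set.
  P7: blocked at fork node Stress ∈ conditioning set.
{Genotype, Stress} satisfies the backdoor criterion.

Yes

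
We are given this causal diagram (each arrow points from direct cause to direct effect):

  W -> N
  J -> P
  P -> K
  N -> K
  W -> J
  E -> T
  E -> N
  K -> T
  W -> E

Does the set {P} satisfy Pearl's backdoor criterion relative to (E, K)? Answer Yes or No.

Backdoor paths from E to K (paths whose first edge points into E):
  P1: E <- W -> J -> P -> K
  P2: E <- W -> N -> K
Condition 1 (no descendant of E in the set): holds — descendants of E are {K, N, T}; none are in {P}.
Condition 2 (every backdoor path blocked by {P}):
  P1: blocked at chain node P ∈ conditioning set.
  P2: open — no interior node is in the conditioning set.
{P} does not satisfy the backdoor criterion.

No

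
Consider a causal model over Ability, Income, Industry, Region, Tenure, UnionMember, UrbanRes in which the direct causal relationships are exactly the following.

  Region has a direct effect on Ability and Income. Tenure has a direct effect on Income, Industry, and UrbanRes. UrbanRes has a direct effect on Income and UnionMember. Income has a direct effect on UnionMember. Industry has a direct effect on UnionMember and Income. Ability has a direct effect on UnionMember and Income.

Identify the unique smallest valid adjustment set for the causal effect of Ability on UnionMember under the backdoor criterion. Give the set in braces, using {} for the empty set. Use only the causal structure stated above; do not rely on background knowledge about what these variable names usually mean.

Variables eligible for adjustment (non-descendants of Ability, excluding Ability and UnionMember): {Industry, Region, Tenure, UrbanRes}.
Backdoor paths from Ability to UnionMember:
  P1: Ability <- Region -> Income <- Tenure -> UrbanRes -> UnionMember
  P2: Ability <- Region -> Income <- Tenure -> Industry -> UnionMember
  P3: Ability <- Region -> Income <- UrbanRes <- Tenure -> Industry -> UnionMember
  P4: Ability <- Region -> Income <- UrbanRes -> UnionMember
  P5: Ability <- Region -> Income <- Industry <- Tenure -> UrbanRes -> UnionMember
  P6: Ability <- Region -> Income <- Industry -> UnionMember
  P7: Ability <- Region -> Income -> UnionMember
The empty set is not sufficient: P7 (Ability <- Region -> Income -> UnionMember) has no collider blocking it and no conditioned non-collider, so it is open.
Try {Region}:
  P1: blocked at fork node Region ∈ conditioning set.
  P2: blocked at fork node Region ∈ conditioning set.
  P3: blocked at fork node Region ∈ conditioning set.
  P4: blocked at fork node Region ∈ conditioning set.
  P5: blocked at fork node Region ∈ conditioning set.
  P6: blocked at fork node Region ∈ conditioning set.
  P7: blocked at fork node Region ∈ conditioning set.
{Region} contains no descendant of Ability and blocks every backdoor path.
No other singleton works — e.g. {Tenure} leaves P7 open — so {Region} is the unique smallest valid adjustment set.

{Region}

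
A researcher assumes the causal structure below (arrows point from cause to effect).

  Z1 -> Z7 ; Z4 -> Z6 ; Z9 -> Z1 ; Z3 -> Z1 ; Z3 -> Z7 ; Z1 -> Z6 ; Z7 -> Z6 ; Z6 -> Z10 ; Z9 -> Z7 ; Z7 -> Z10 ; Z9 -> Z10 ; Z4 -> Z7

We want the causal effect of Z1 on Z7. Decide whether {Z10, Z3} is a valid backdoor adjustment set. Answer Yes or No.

Backdoor paths from Z1 to Z7 (paths whose first edge points into Z1):
  P1: Z1 <- Z9 -> Z7
  P2: Z1 <- Z9 -> Z10 <- Z7
  P3: Z1 <- Z9 -> Z10 <- Z6 <- Z4 -> Z7
  P4: Z1 <- Z9 -> Z10 <- Z6 <- Z7
  P5: Z1 <- Z3 -> Z7
Condition 1 (no descendant of Z1 in the set): FAILS — Z10 is a descendant of Z1.
Condition 2 (every backdoor path blocked by {Z10, Z3}):
  P1: open — no interior node is in the conditioning set.
  P2: open — collider(s) Z10 are conditioned on (or have a conditioned descendant) and no non-collider on the path is in the set.
  P3: open — collider(s) Z10 are conditioned on (or have a conditioned descendant) and no non-collider on the path is in the set.
  P4: open — collider(s) Z10 are conditioned on (or have a conditioned descendant) and no non-collider on the path is in the set.
  P5: blocked at fork node Z3 ∈ conditioning set.
{Z10, Z3} does not satisfy the backdoor criterion.

No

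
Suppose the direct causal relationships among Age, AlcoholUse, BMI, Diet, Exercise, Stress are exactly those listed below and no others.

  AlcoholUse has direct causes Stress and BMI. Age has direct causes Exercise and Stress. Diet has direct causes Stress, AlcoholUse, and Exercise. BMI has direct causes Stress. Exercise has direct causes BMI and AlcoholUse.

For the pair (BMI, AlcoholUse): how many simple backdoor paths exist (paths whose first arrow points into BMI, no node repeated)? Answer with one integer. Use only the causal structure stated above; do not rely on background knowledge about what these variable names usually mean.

5

A backdoor path from BMI to AlcoholUse is any simple undirected path whose first edge points into BMI (i.e. leaves BMI via a parent).
Parents of BMI: {Stress}.
Enumerating:
  P1: BMI <- Stress -> AlcoholUse
  P2: BMI <- Stress -> Age <- Exercise <- AlcoholUse
  P3: BMI <- Stress -> Age <- Exercise -> Diet <- AlcoholUse
  P4: BMI <- Stress -> Diet <- AlcoholUse
  P5: BMI <- Stress -> Diet <- Exercise <- AlcoholUse
That exhausts the simple backdoor paths. Count: 5.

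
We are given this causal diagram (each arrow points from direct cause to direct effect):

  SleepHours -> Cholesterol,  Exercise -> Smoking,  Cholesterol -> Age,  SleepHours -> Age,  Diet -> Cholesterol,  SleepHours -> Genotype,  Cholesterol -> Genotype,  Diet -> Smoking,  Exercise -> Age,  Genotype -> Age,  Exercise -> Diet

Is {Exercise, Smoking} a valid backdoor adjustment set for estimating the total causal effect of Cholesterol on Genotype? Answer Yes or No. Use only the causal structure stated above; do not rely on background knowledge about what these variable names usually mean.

No

Backdoor paths from Cholesterol to Genotype (paths whose first edge points into Cholesterol):
  P1: Cholesterol <- Diet <- Exercise -> Age <- SleepHours -> Genotype
  P2: Cholesterol <- Diet <- Exercise -> Age <- Genotype
  P3: Cholesterol <- Diet -> Smoking <- Exercise -> Age <- SleepHours -> Genotype
  P4: Cholesterol <- Diet -> Smoking <- Exercise -> Age <- Genotype
  P5: Cholesterol <- SleepHours -> Genotype
  P6: Cholesterol <- SleepHours -> Age <- Genotype
Condition 1 (no descendant of Cholesterol in the set): holds — descendants of Cholesterol are {Age, Genotype}; none are in {Exercise, Smoking}.
Condition 2 (every backdoor path blocked by {Exercise, Smoking}):
  P1: blocked at fork node Exercise ∈ conditioning set.
  P2: blocked at fork node Exercise ∈ conditioning set.
  P3: blocked at fork node Exercise ∈ conditioning set.
  P4: blocked at fork node Exercise ∈ conditioning set.
  P5: open — no interior node is in the conditioning set.
  P6: blocked at collider Age (neither it nor any descendant is in the conditioning set).
{Exercise, Smoking} does not satisfy the backdoor criterion.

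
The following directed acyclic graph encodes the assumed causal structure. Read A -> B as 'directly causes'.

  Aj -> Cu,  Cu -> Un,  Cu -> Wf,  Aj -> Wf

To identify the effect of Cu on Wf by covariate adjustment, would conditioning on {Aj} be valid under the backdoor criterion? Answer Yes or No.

Yes

Backdoor paths from Cu to Wf (paths whose first edge points into Cu):
  P1: Cu <- Aj -> Wf
Condition 1 (no descendant of Cu in the set): holds — descendants of Cu are {Un, Wf}; none are in {Aj}.
Condition 2 (every backdoor path blocked by {Aj}):
  P1: blocked at fork node Aj ∈ conditioning set.
{Aj} satisfies the backdoor criterion.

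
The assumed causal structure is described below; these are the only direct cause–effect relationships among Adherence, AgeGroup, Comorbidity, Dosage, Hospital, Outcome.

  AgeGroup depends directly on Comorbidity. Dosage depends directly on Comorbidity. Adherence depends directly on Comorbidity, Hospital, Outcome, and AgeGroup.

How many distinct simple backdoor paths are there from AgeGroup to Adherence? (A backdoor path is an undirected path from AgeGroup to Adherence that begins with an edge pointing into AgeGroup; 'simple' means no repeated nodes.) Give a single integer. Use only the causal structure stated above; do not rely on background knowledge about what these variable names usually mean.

1

A backdoor path from AgeGroup to Adherence is any simple undirected path whose first edge points into AgeGroup (i.e. leaves AgeGroup via a parent).
Parents of AgeGroup: {Comorbidity}.
Enumerating:
  P1: AgeGroup <- Comorbidity -> Adherence
That exhausts the simple backdoor paths. Count: 1.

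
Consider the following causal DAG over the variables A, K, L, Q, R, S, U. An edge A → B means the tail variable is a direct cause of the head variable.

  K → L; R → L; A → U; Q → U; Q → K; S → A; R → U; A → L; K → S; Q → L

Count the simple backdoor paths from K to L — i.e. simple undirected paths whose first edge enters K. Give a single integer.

A backdoor path from K to L is any simple undirected path whose first edge points into K (i.e. leaves K via a parent).
Parents of K: {Q}.
Enumerating:
  P1: K <- Q -> U <- A -> L
  P2: K <- Q -> U <- R -> L
  P3: K <- Q -> L
That exhausts the simple backdoor paths. Count: 3.

3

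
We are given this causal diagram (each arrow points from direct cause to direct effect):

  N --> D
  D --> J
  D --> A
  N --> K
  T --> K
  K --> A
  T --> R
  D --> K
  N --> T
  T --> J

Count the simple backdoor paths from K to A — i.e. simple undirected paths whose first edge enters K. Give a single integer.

5

A backdoor path from K to A is any simple undirected path whose first edge points into K (i.e. leaves K via a parent).
Parents of K: {D, N, T}.
Enumerating:
  P1: K <- N -> T -> J <- D -> A
  P2: K <- N -> D -> A
  P3: K <- T <- N -> D -> A
  P4: K <- T -> J <- D -> A
  P5: K <- D -> A
That exhausts the simple backdoor paths. Count: 5.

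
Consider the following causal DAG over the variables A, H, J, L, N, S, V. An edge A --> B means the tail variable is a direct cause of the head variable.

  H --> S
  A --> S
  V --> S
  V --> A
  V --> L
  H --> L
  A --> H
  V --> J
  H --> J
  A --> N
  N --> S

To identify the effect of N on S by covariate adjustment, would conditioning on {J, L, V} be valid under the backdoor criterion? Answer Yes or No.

No

Backdoor paths from N to S (paths whose first edge points into N):
  P1: N <- A <- V -> L <- H -> S
  P2: N <- A <- V -> J <- H -> S
  P3: N <- A <- V -> S
  P4: N <- A -> H -> L <- V -> S
  P5: N <- A -> H -> J <- V -> S
  P6: N <- A -> H -> S
  P7: N <- A -> S
Condition 1 (no descendant of N in the set): holds — descendants of N are {S}; none are in {J, L, V}.
Condition 2 (every backdoor path blocked by {J, L, V}):
  P1: blocked at fork node V ∈ conditioning set.
  P2: blocked at fork node V ∈ conditioning set.
  P3: blocked at fork node V ∈ conditioning set.
  P4: blocked at fork node V ∈ conditioning set.
  P5: blocked at fork node V ∈ conditioning set.
  P6: open — no interior node is in the conditioning set.
  P7: open — no interior node is in the conditioning set.
{J, L, V} does not satisfy the backdoor criterion.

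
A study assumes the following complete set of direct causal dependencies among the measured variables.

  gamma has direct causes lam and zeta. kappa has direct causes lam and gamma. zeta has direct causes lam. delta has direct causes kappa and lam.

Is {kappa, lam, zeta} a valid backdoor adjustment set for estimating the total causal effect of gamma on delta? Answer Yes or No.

No

Backdoor paths from gamma to delta (paths whose first edge points into gamma):
  P1: gamma <- lam -> kappa -> delta
  P2: gamma <- lam -> delta
  P3: gamma <- zeta <- lam -> kappa -> delta
  P4: gamma <- zeta <- lam -> delta
Condition 1 (no descendant of gamma in the set): FAILS — kappa is a descendant of gamma.
Condition 2 (every backdoor path blocked by {kappa, lam, zeta}):
  P1: blocked at fork node lam ∈ conditioning set.
  P2: blocked at fork node lam ∈ conditioning set.
  P3: blocked at chain node zeta ∈ conditioning set.
  P4: blocked at chain node zeta ∈ conditioning set.
{kappa, lam, zeta} does not satisfy the backdoor criterion.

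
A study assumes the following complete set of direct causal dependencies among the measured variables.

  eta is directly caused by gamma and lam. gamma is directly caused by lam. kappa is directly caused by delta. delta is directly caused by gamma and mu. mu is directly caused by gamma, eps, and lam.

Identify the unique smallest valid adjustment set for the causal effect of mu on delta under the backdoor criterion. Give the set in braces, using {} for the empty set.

{gamma}

Variables eligible for adjustment (non-descendants of mu, excluding mu and delta): {eps, eta, gamma, lam}.
Backdoor paths from mu to delta:
  P1: mu <- lam -> gamma -> delta
  P2: mu <- lam -> eta <- gamma -> delta
  P3: mu <- gamma -> delta
The empty set is not sufficient: P1 (mu <- lam -> gamma -> delta) has no collider blocking it and no conditioned non-collider, so it is open.
Try {gamma}:
  P1: blocked at chain node gamma ∈ conditioning set.
  P2: blocked at collider eta (neither it nor any descendant is in the conditioning set).
  P3: blocked at fork node gamma ∈ conditioning set.
{gamma} contains no descendant of mu and blocks every backdoor path.
No other singleton works — e.g. {lam} leaves P3 open — so {gamma} is the unique smallest valid adjustment set.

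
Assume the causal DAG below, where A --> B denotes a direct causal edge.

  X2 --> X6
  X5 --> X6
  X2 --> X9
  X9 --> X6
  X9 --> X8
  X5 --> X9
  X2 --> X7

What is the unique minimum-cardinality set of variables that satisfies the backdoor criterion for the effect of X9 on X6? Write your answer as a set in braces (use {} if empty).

Variables eligible for adjustment (non-descendants of X9, excluding X9 and X6): {X2, X5, X7}.
Backdoor paths from X9 to X6:
  P1: X9 <- X5 -> X6
  P2: X9 <- X2 -> X6
The empty set is not sufficient: P1 (X9 <- X5 -> X6) has no collider blocking it and no conditioned non-collider, so it is open.
Try {X2, X5}:
  P1: blocked at fork node X5 ∈ conditioning set.
  P2: blocked at fork node X2 ∈ conditioning set.
{X2, X5} contains no descendant of X9 and blocks every backdoor path.
Every element of {X2, X5} is needed (dropping X2 leaves P2 open; dropping X5 leaves P1 open), so no proper subset is valid.
Among all size-2 subsets of the eligible variables, only {X2, X5} blocks every backdoor path, so it is the unique smallest valid adjustment set.

{X2, X5}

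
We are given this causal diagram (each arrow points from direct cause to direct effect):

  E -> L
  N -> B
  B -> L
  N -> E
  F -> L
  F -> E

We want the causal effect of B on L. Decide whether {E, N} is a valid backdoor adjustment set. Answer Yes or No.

Backdoor paths from B to L (paths whose first edge points into B):
  P1: B <- N -> E <- F -> L
  P2: B <- N -> E -> L
Condition 1 (no descendant of B in the set): holds — descendants of B are {L}; none are in {E, N}.
Condition 2 (every backdoor path blocked by {E, N}):
  P1: blocked at fork node N ∈ conditioning set.
  P2: blocked at fork node N ∈ conditioning set.
{E, N} satisfies the backdoor criterion.

Yes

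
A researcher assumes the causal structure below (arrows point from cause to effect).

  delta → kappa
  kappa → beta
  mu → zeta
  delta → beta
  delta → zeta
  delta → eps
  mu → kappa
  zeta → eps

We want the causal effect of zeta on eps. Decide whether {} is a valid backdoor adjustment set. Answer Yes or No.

Backdoor paths from zeta to eps (paths whose first edge points into zeta):
  P1: zeta <- delta -> eps
  P2: zeta <- mu -> kappa <- delta -> eps
  P3: zeta <- mu -> kappa -> beta <- delta -> eps
Condition 1 (no descendant of zeta in the set): holds — descendants of zeta are {eps}; none are in {}.
Condition 2 (every backdoor path blocked by {}):
  P1: open — no interior node is in the conditioning set.
  P2: blocked at collider kappa (neither it nor any descendant is in the conditioning set).
  P3: blocked at collider beta (neither it nor any descendant is in the conditioning set).
{} does not satisfy the backdoor criterion.

No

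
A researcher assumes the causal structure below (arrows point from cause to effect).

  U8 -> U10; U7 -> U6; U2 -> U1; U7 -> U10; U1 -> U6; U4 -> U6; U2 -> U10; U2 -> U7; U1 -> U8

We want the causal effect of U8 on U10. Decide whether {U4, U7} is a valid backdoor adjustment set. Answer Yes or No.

No

Backdoor paths from U8 to U10 (paths whose first edge points into U8):
  P1: U8 <- U1 <- U2 -> U7 -> U10
  P2: U8 <- U1 <- U2 -> U10
  P3: U8 <- U1 -> U6 <- U7 <- U2 -> U10
  P4: U8 <- U1 -> U6 <- U7 -> U10
Condition 1 (no descendant of U8 in the set): holds — descendants of U8 are {U10}; none are in {U4, U7}.
Condition 2 (every backdoor path blocked by {U4, U7}):
  P1: blocked at chain node U7 ∈ conditioning set.
  P2: open — no interior node is in the conditioning set.
  P3: blocked at collider U6 (neither it nor any descendant is in the conditioning set).
  P4: blocked at collider U6 (neither it nor any descendant is in the conditioning set).
{U4, U7} does not satisfy the backdoor criterion.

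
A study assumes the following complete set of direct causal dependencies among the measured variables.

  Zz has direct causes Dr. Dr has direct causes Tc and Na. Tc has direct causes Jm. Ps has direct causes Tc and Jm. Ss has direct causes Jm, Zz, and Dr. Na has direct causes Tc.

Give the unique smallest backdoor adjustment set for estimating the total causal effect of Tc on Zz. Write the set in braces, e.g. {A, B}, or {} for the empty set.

{}

Variables eligible for adjustment (non-descendants of Tc, excluding Tc and Zz): {Jm}.
Backdoor paths from Tc to Zz:
  P1: Tc <- Jm -> Ss <- Dr -> Zz
  P2: Tc <- Jm -> Ss <- Zz
Each backdoor path contains an unconditioned collider, so every path is already blocked with the empty conditioning set:
  P1: blocked at collider Ss (neither it nor any descendant is in the conditioning set).
  P2: blocked at collider Ss (neither it nor any descendant is in the conditioning set).
The empty set is therefore the unique smallest valid set.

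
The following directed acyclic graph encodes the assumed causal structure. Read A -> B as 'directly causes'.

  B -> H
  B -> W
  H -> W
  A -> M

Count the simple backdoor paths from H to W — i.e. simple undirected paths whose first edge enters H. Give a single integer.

1

A backdoor path from H to W is any simple undirected path whose first edge points into H (i.e. leaves H via a parent).
Parents of H: {B}.
Enumerating:
  P1: H <- B -> W
That exhausts the simple backdoor paths. Count: 1.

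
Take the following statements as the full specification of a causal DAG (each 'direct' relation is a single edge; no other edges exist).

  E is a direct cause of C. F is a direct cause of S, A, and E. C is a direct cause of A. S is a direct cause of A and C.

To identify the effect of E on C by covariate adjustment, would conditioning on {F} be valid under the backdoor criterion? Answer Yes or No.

Yes

Backdoor paths from E to C (paths whose first edge points into E):
  P1: E <- F -> S -> C
  P2: E <- F -> S -> A <- C
  P3: E <- F -> A <- S -> C
  P4: E <- F -> A <- C
Condition 1 (no descendant of E in the set): holds — descendants of E are {A, C}; none are in {F}.
Condition 2 (every backdoor path blocked by {F}):
  P1: blocked at fork node F ∈ conditioning set.
  P2: blocked at fork node F ∈ conditioning set.
  P3: blocked at fork node F ∈ conditioning set.
  P4: blocked at fork node F ∈ conditioning set.
{F} satisfies the backdoor criterion.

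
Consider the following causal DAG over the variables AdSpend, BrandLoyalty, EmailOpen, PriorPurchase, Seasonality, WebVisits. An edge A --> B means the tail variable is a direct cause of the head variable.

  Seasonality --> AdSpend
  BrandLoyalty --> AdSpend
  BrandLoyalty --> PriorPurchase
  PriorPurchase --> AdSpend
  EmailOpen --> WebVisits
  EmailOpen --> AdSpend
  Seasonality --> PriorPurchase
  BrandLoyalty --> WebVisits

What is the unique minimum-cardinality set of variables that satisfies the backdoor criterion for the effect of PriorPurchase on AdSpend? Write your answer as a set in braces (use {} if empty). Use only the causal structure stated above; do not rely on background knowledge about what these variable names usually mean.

{BrandLoyalty, Seasonality}

Variables eligible for adjustment (non-descendants of PriorPurchase, excluding PriorPurchase and AdSpend): {BrandLoyalty, EmailOpen, Seasonality, WebVisits}.
Backdoor paths from PriorPurchase to AdSpend:
  P1: PriorPurchase <- Seasonality -> AdSpend
  P2: PriorPurchase <- BrandLoyalty -> AdSpend
  P3: PriorPurchase <- BrandLoyalty -> WebVisits <- EmailOpen -> AdSpend
The empty set is not sufficient: P1 (PriorPurchase <- Seasonality -> AdSpend) has no collider blocking it and no conditioned non-collider, so it is open.
Try {BrandLoyalty, Seasonality}:
  P1: blocked at fork node Seasonality ∈ conditioning set.
  P2: blocked at fork node BrandLoyalty ∈ conditioning set.
  P3: blocked at fork node BrandLoyalty ∈ conditioning set.
{BrandLoyalty, Seasonality} contains no descendant of PriorPurchase and blocks every backdoor path.
Every element of {BrandLoyalty, Seasonality} is needed (dropping BrandLoyalty leaves P2 open; dropping Seasonality leaves P1 open), so no proper subset is valid.
Among all size-2 subsets of the eligible variables, only {BrandLoyalty, Seasonality} blocks every backdoor path, so it is the unique smallest valid adjustment set.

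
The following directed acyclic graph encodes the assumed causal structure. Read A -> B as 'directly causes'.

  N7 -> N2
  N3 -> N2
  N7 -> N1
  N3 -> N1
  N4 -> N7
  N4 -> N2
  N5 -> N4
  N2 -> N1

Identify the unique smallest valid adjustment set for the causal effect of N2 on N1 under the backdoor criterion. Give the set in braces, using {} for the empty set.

Variables eligible for adjustment (non-descendants of N2, excluding N2 and N1): {N3, N4, N5, N7}.
Backdoor paths from N2 to N1:
  P1: N2 <- N3 -> N1
  P2: N2 <- N4 -> N7 -> N1
  P3: N2 <- N7 -> N1
The empty set is not sufficient: P1 (N2 <- N3 -> N1) has no collider blocking it and no conditioned non-collider, so it is open.
Try {N3, N7}:
  P1: blocked at fork node N3 ∈ conditioning set.
  P2: blocked at chain node N7 ∈ conditioning set.
  P3: blocked at fork node N7 ∈ conditioning set.
{N3, N7} contains no descendant of N2 and blocks every backdoor path.
Every element of {N3, N7} is needed (dropping N3 leaves P1 open; dropping N7 leaves P2 open), so no proper subset is valid.
Among all size-2 subsets of the eligible variables, only {N3, N7} blocks every backdoor path, so it is the unique smallest valid adjustment set.

{N3, N7}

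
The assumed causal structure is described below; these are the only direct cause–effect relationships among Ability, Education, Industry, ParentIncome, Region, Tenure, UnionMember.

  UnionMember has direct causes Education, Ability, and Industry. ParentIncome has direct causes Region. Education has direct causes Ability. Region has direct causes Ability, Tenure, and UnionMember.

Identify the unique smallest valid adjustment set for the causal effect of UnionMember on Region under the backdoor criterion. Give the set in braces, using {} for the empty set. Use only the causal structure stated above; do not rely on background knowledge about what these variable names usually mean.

{Ability}

Variables eligible for adjustment (non-descendants of UnionMember, excluding UnionMember and Region): {Ability, Education, Industry, Tenure}.
Backdoor paths from UnionMember to Region:
  P1: UnionMember <- Ability -> Region
  P2: UnionMember <- Education <- Ability -> Region
The empty set is not sufficient: P1 (UnionMember <- Ability -> Region) has no collider blocking it and no conditioned non-collider, so it is open.
Try {Ability}:
  P1: blocked at fork node Ability ∈ conditioning set.
  P2: blocked at fork node Ability ∈ conditioning set.
{Ability} contains no descendant of UnionMember and blocks every backdoor path.
No other singleton works — e.g. {Industry} leaves P1 open — so {Ability} is the unique smallest valid adjustment set.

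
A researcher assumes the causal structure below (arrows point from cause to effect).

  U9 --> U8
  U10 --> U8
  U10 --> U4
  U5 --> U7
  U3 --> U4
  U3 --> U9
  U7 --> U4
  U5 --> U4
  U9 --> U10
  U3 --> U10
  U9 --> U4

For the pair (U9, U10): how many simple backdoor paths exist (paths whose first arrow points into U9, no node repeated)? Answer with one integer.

A backdoor path from U9 to U10 is any simple undirected path whose first edge points into U9 (i.e. leaves U9 via a parent).
Parents of U9: {U3}.
Enumerating:
  P1: U9 <- U3 -> U10
  P2: U9 <- U3 -> U4 <- U10
That exhausts the simple backdoor paths. Count: 2.

2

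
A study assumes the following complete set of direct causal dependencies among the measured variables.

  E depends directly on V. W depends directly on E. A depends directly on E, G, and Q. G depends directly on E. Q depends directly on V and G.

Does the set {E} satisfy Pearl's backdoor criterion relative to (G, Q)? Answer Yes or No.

Yes

Backdoor paths from G to Q (paths whose first edge points into G):
  P1: G <- E <- V -> Q
  P2: G <- E -> A <- Q
Condition 1 (no descendant of G in the set): holds — descendants of G are {A, Q}; none are in {E}.
Condition 2 (every backdoor path blocked by {E}):
  P1: blocked at chain node E ∈ conditioning set.
  P2: blocked at fork node E ∈ conditioning set.
{E} satisfies the backdoor criterion.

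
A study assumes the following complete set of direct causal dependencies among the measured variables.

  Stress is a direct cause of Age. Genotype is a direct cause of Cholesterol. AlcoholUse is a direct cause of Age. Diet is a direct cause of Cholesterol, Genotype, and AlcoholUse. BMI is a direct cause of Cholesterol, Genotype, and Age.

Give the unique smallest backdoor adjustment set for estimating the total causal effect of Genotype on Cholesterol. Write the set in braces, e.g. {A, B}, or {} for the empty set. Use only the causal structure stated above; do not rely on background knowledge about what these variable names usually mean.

Variables eligible for adjustment (non-descendants of Genotype, excluding Genotype and Cholesterol): {Age, AlcoholUse, BMI, Diet, Stress}.
Backdoor paths from Genotype to Cholesterol:
  P1: Genotype <- Diet -> AlcoholUse -> Age <- BMI -> Cholesterol
  P2: Genotype <- Diet -> Cholesterol
  P3: Genotype <- BMI -> Cholesterol
  P4: Genotype <- BMI -> Age <- AlcoholUse <- Diet -> Cholesterol
The empty set is not sufficient: P2 (Genotype <- Diet -> Cholesterol) has no collider blocking it and no conditioned non-collider, so it is open.
Try {BMI, Diet}:
  P1: blocked at fork node Diet ∈ conditioning set.
  P2: blocked at fork node Diet ∈ conditioning set.
  P3: blocked at fork node BMI ∈ conditioning set.
  P4: blocked at fork node BMI ∈ conditioning set.
{BMI, Diet} contains no descendant of Genotype and blocks every backdoor path.
Every element of {BMI, Diet} is needed (dropping BMI leaves P3 open; dropping Diet leaves P2 open), so no proper subset is valid.
Among all size-2 subsets of the eligible variables, only {BMI, Diet} blocks every backdoor path, so it is the unique smallest valid adjustment set.

{BMI, Diet}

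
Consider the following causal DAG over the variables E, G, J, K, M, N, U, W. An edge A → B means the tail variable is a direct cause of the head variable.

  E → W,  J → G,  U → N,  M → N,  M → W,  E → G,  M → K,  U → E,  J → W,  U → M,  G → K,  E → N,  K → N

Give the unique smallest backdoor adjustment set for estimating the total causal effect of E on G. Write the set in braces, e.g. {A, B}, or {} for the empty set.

Variables eligible for adjustment (non-descendants of E, excluding E and G): {J, M, U}.
Backdoor paths from E to G:
  P1: E <- U -> M -> W <- J -> G
  P2: E <- U -> M -> K <- G
  P3: E <- U -> M -> N <- K <- G
  P4: E <- U -> N <- M -> W <- J -> G
  P5: E <- U -> N <- M -> K <- G
  P6: E <- U -> N <- K <- M -> W <- J -> G
  P7: E <- U -> N <- K <- G
Each backdoor path contains an unconditioned collider, so every path is already blocked with the empty conditioning set:
  P1: blocked at collider W (neither it nor any descendant is in the conditioning set).
  P2: blocked at collider K (neither it nor any descendant is in the conditioning set).
  P3: blocked at collider N (neither it nor any descendant is in the conditioning set).
  P4: blocked at collider N (neither it nor any descendant is in the conditioning set).
  P5: blocked at collider N (neither it nor any descendant is in the conditioning set).
  P6: blocked at collider N (neither it nor any descendant is in the conditioning set).
  P7: blocked at collider N (neither it nor any descendant is in the conditioning set).
The empty set is therefore the unique smallest valid set.

{}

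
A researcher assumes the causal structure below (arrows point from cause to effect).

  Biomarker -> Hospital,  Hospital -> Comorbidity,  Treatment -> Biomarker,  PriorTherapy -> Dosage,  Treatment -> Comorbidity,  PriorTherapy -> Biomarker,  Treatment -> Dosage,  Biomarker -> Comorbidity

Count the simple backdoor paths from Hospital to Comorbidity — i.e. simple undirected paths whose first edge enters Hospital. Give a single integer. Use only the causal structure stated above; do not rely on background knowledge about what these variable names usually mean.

A backdoor path from Hospital to Comorbidity is any simple undirected path whose first edge points into Hospital (i.e. leaves Hospital via a parent).
Parents of Hospital: {Biomarker}.
Enumerating:
  P1: Hospital <- Biomarker <- PriorTherapy -> Dosage <- Treatment -> Comorbidity
  P2: Hospital <- Biomarker <- Treatment -> Comorbidity
  P3: Hospital <- Biomarker -> Comorbidity
That exhausts the simple backdoor paths. Count: 3.

3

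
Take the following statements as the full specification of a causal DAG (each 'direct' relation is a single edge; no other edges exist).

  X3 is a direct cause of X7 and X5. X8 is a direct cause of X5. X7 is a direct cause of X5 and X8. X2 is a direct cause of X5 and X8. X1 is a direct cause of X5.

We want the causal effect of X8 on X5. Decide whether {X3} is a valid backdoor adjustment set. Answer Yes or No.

No

Backdoor paths from X8 to X5 (paths whose first edge points into X8):
  P1: X8 <- X7 <- X3 -> X5
  P2: X8 <- X7 -> X5
  P3: X8 <- X2 -> X5
Condition 1 (no descendant of X8 in the set): holds — descendants of X8 are {X5}; none are in {X3}.
Condition 2 (every backdoor path blocked by {X3}):
  P1: blocked at fork node X3 ∈ conditioning set.
  P2: open — no interior node is in the conditioning set.
  P3: open — no interior node is in the conditioning set.
{X3} does not satisfy the backdoor criterion.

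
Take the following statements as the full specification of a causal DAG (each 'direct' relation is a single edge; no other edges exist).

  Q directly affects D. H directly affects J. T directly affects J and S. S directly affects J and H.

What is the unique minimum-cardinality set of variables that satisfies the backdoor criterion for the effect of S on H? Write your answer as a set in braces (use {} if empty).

Variables eligible for adjustment (non-descendants of S, excluding S and H): {D, Q, T}.
Backdoor paths from S to H:
  P1: S <- T -> J <- H
Each backdoor path contains an unconditioned collider, so every path is already blocked with the empty conditioning set:
  P1: blocked at collider J (neither it nor any descendant is in the conditioning set).
The empty set is therefore the unique smallest valid set.

{}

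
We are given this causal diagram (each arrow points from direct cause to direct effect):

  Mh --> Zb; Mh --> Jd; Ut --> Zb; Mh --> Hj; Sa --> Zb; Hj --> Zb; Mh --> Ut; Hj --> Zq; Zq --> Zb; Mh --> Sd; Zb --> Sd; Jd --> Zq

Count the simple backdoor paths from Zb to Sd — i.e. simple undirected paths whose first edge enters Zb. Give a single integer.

6

A backdoor path from Zb to Sd is any simple undirected path whose first edge points into Zb (i.e. leaves Zb via a parent).
Parents of Zb: {Hj, Mh, Sa, Ut, Zq}.
Enumerating:
  P1: Zb <- Mh -> Sd
  P2: Zb <- Hj <- Mh -> Sd
  P3: Zb <- Hj -> Zq <- Jd <- Mh -> Sd
  P4: Zb <- Ut <- Mh -> Sd
  P5: Zb <- Zq <- Hj <- Mh -> Sd
  P6: Zb <- Zq <- Jd <- Mh -> Sd
That exhausts the simple backdoor paths. Count: 6.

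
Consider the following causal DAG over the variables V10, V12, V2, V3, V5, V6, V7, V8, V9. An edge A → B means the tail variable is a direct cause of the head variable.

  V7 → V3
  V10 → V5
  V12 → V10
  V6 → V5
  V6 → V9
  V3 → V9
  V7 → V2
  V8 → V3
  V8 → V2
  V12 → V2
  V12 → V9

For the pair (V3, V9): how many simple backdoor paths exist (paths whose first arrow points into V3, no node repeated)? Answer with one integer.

4

A backdoor path from V3 to V9 is any simple undirected path whose first edge points into V3 (i.e. leaves V3 via a parent).
Parents of V3: {V7, V8}.
Enumerating:
  P1: V3 <- V7 -> V2 <- V12 -> V10 -> V5 <- V6 -> V9
  P2: V3 <- V7 -> V2 <- V12 -> V9
  P3: V3 <- V8 -> V2 <- V12 -> V10 -> V5 <- V6 -> V9
  P4: V3 <- V8 -> V2 <- V12 -> V9
That exhausts the simple backdoor paths. Count: 4.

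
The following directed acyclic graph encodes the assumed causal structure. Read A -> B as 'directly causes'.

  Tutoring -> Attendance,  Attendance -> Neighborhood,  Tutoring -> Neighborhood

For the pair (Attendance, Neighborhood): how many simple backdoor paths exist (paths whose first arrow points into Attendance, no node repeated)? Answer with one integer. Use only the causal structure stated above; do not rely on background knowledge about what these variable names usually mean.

A backdoor path from Attendance to Neighborhood is any simple undirected path whose first edge points into Attendance (i.e. leaves Attendance via a parent).
Parents of Attendance: {Tutoring}.
Enumerating:
  P1: Attendance <- Tutoring -> Neighborhood
That exhausts the simple backdoor paths. Count: 1.

1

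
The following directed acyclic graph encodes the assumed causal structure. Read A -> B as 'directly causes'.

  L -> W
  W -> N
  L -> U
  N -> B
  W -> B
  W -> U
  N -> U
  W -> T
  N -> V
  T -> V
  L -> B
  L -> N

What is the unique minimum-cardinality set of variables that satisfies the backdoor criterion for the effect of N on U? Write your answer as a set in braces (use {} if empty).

Variables eligible for adjustment (non-descendants of N, excluding N and U): {L, T, W}.
Backdoor paths from N to U:
  P1: N <- L -> W -> U
  P2: N <- L -> B <- W -> U
  P3: N <- L -> U
  P4: N <- W <- L -> U
  P5: N <- W -> B <- L -> U
  P6: N <- W -> U
The empty set is not sufficient: P1 (N <- L -> W -> U) has no collider blocking it and no conditioned non-collider, so it is open.
Try {L, W}:
  P1: blocked at fork node L ∈ conditioning set.
  P2: blocked at fork node L ∈ conditioning set.
  P3: blocked at fork node L ∈ conditioning set.
  P4: blocked at chain node W ∈ conditioning set.
  P5: blocked at fork node W ∈ conditioning set.
  P6: blocked at fork node W ∈ conditioning set.
{L, W} contains no descendant of N and blocks every backdoor path.
Every element of {L, W} is needed (dropping L leaves P3 open; dropping W leaves P6 open), so no proper subset is valid.
Among all size-2 subsets of the eligible variables, only {L, W} blocks every backdoor path, so it is the unique smallest valid adjustment set.

{L, W}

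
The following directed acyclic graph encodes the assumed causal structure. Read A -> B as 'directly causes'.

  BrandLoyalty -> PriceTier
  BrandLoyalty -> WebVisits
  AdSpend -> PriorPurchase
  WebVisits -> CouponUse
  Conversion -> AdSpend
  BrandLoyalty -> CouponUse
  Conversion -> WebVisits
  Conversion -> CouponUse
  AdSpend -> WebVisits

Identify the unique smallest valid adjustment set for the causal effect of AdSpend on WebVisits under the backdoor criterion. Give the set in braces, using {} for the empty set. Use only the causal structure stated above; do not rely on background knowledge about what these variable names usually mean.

{Conversion}

Variables eligible for adjustment (non-descendants of AdSpend, excluding AdSpend and WebVisits): {BrandLoyalty, Conversion, PriceTier}.
Backdoor paths from AdSpend to WebVisits:
  P1: AdSpend <- Conversion -> WebVisits
  P2: AdSpend <- Conversion -> CouponUse <- BrandLoyalty -> WebVisits
  P3: AdSpend <- Conversion -> CouponUse <- WebVisits
The empty set is not sufficient: P1 (AdSpend <- Conversion -> WebVisits) has no collider blocking it and no conditioned non-collider, so it is open.
Try {Conversion}:
  P1: blocked at fork node Conversion ∈ conditioning set.
  P2: blocked at fork node Conversion ∈ conditioning set.
  P3: blocked at fork node Conversion ∈ conditioning set.
{Conversion} contains no descendant of AdSpend and blocks every backdoor path.
No other singleton works — e.g. {BrandLoyalty} leaves P1 open — so {Conversion} is the unique smallest valid adjustment set.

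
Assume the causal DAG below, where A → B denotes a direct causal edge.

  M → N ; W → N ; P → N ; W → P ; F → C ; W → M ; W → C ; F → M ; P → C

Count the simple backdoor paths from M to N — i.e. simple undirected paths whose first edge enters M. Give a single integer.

A backdoor path from M to N is any simple undirected path whose first edge points into M (i.e. leaves M via a parent).
Parents of M: {F, W}.
Enumerating:
  P1: M <- W -> P -> N
  P2: M <- W -> N
  P3: M <- W -> C <- P -> N
  P4: M <- F -> C <- W -> P -> N
  P5: M <- F -> C <- W -> N
  P6: M <- F -> C <- P <- W -> N
  P7: M <- F -> C <- P -> N
That exhausts the simple backdoor paths. Count: 7.

7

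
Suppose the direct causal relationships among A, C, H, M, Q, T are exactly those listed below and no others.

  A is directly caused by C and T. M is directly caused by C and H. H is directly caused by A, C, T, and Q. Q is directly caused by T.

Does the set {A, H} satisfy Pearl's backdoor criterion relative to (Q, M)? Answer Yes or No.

No

Backdoor paths from Q to M (paths whose first edge points into Q):
  P1: Q <- T -> A <- C -> H -> M
  P2: Q <- T -> A <- C -> M
  P3: Q <- T -> A -> H <- C -> M
  P4: Q <- T -> A -> H -> M
  P5: Q <- T -> H <- C -> M
  P6: Q <- T -> H <- A <- C -> M
  P7: Q <- T -> H -> M
Condition 1 (no descendant of Q in the set): FAILS — H is a descendant of Q.
Condition 2 (every backdoor path blocked by {A, H}):
  P1: blocked at chain node H ∈ conditioning set.
  P2: open — collider(s) A are conditioned on (or have a conditioned descendant) and no non-collider on the path is in the set.
  P3: blocked at chain node A ∈ conditioning set.
  P4: blocked at chain node A ∈ conditioning set.
  P5: open — collider(s) H are conditioned on (or have a conditioned descendant) and no non-collider on the path is in the set.
  P6: blocked at chain node A ∈ conditioning set.
  P7: blocked at chain node H ∈ conditioning set.
{A, H} does not satisfy the backdoor criterion.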